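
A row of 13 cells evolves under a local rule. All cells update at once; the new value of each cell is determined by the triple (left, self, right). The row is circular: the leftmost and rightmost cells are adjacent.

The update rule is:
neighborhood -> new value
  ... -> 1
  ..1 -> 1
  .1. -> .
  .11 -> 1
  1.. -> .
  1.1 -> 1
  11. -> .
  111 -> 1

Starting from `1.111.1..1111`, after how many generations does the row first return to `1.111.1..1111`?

.111.1..11111
111.1..11111.
11.1..11111.1
1.1..11111.11
.1..11111.111
1..11111.111.
..11111.111.1
.11111.111.1.
11111.111.1..
1111.111.1..1
111.111.1..11
11.111.1..111
1.111.1..1111

13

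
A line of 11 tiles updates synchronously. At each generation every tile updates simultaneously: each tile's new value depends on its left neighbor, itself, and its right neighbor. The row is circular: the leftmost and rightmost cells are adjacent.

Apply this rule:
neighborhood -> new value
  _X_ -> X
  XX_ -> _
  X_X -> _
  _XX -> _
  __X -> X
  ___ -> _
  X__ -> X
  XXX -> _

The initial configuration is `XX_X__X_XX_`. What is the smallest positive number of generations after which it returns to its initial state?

5

___XXXX____
__X____X___
_XXX__XXX__
X___XX___X_
XX_X__X_XX_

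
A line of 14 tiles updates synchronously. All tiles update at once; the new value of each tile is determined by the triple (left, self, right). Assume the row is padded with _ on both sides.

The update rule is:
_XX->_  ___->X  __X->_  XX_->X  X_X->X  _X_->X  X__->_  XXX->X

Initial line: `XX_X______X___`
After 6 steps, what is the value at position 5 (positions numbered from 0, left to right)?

_

_XXX_XXXX_X_XX
__XXX_XXXXXX_X
X__XXX_XXXXXXX
X___XXX_XXXXXX
X_X__XXX_XXXXX
XXX___XXX_XXXX
position 5 holds _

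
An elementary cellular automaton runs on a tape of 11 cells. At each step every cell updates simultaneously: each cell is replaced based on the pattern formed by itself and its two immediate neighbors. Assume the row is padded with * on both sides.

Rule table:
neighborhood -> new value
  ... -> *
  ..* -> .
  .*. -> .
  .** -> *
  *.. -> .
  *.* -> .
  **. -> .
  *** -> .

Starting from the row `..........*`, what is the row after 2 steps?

step 1: .********.*
step 2: .*........*

.*........*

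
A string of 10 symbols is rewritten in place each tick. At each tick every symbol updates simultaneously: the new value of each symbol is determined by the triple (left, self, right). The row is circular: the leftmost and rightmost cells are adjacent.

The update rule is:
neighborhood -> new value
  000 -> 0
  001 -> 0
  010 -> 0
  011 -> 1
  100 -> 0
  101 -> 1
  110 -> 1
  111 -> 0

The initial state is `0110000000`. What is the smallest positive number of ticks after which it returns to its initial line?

1

0110000000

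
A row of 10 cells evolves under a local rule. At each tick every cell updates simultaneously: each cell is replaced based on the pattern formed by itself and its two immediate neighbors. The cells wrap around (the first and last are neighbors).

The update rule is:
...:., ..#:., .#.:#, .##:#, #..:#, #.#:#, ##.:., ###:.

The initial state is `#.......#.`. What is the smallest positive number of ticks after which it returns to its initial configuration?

##......##
..#.....#.
..##....##
#.#.#...#.
######..##
......#.#.
......####
#.....#...
##....##..
#.#...#.#.
####..####
....#.#...
....####..
....#...#.
....##..##
#...#.#.#.
##..######
..#.#.....
..####....
..#...#...
..##..##..
..#.#.#.#.
..########
#.#.......
####......
#...#.....
##..##....
#.#.#.#...
########..
#.......#.

30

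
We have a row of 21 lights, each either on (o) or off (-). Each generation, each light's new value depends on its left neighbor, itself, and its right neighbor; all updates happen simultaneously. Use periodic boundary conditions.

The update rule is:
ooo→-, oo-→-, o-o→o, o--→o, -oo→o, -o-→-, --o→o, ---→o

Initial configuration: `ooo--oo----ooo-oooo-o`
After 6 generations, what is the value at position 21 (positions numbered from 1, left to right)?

---ooo-ooooo--oo---oo
oooo--oo----ooo-oooo-
o---ooo-ooooo--oo---o
-oooo--oo----ooo-oooo
oo---ooo-ooooo--oo---
o-oooo--oo----ooo-ooo
position 21 holds o

o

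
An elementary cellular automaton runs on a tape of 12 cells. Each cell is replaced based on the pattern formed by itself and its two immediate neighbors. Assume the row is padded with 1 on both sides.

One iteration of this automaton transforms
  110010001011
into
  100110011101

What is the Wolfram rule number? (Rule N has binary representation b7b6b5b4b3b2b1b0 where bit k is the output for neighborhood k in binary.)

position 0: 111 → 1  (bit 7 = 1)
position 1: 110 → 0  (bit 6 = 0)
position 9: 101 → 1  (bit 5 = 1)
position 2: 100 → 0  (bit 4 = 0)
position 10: 011 → 0  (bit 3 = 0)
position 4: 010 → 1  (bit 2 = 1)
position 3: 001 → 1  (bit 1 = 1)
position 6: 000 → 0  (bit 0 = 0)
bits b7..b0 = 10100110 = 166

166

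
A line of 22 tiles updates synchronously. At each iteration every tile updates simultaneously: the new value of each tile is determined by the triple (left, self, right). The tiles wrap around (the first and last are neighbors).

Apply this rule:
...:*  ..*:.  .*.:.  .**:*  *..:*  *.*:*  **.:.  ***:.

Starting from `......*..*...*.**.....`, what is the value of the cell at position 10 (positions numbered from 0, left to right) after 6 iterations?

.

*****..*..**..**.*****
.....*..*.*.*.*.**....
****..*..*.*.*.**.****
....*..*..*.*.**.**...
***..*..*..*.**.**.***
...*..*..*..**.**.**..
position 10 holds .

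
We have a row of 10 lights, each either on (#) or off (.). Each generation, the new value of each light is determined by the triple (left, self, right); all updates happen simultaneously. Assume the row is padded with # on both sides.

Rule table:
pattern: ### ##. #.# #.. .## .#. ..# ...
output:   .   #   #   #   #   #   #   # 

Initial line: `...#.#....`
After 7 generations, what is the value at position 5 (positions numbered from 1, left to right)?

##########
..........
##########  (repeats generation 1; period 2)
generation 7: ##########
position 5 holds #

#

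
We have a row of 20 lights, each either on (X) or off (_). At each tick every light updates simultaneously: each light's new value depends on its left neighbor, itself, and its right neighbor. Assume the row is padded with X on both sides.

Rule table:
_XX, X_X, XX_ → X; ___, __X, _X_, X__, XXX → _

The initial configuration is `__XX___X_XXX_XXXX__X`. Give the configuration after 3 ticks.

__XX____XX_XXX__X__X
__XX____XXXX_X_____X
__XX____X__XX______X

__XX____X__XX______X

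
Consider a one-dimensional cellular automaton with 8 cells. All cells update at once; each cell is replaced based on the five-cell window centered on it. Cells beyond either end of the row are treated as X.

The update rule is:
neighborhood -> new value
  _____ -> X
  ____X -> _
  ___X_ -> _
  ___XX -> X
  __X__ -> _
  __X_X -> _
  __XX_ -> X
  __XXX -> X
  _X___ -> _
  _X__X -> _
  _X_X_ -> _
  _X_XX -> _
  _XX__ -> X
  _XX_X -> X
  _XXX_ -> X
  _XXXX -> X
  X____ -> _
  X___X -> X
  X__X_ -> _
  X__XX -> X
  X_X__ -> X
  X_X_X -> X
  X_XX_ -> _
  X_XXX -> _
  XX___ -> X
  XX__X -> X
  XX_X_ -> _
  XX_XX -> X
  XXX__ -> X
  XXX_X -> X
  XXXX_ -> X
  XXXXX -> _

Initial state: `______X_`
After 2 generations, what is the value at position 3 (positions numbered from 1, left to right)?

_

generation 1: X_XX____
generation 2: XX_XX__X
position 3 holds _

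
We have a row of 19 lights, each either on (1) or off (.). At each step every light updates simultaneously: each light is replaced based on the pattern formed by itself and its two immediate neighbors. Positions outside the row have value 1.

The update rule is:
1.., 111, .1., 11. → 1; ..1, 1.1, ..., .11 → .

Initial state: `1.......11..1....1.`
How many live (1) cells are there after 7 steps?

step 1: 11.......11.11...1.
step 2: 111.......1..11..1.
step 3: 1111......11..11.1.
step 4: 11111......11..1.1.
step 5: 111111......11.1.1.
step 6: 1111111......1.1.1.
step 7: 11111111.....1.1.1.
count of 1: 11

11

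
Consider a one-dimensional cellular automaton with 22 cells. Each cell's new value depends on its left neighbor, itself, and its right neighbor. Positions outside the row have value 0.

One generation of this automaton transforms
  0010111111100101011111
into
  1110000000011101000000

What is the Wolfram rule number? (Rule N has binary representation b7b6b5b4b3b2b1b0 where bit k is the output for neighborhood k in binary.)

23

position 5: 111 → 0  (bit 7 = 0)
position 10: 110 → 0  (bit 6 = 0)
position 3: 101 → 0  (bit 5 = 0)
position 11: 100 → 1  (bit 4 = 1)
position 4: 011 → 0  (bit 3 = 0)
position 2: 010 → 1  (bit 2 = 1)
position 1: 001 → 1  (bit 1 = 1)
position 0: 000 → 1  (bit 0 = 1)
bits b7..b0 = 00010111 = 23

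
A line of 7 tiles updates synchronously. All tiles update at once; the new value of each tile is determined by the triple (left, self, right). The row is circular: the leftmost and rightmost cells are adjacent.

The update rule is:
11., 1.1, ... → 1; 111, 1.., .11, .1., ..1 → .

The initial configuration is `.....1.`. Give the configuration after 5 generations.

1111...
...1.1.
11..1..
.1.....
...1111

...1111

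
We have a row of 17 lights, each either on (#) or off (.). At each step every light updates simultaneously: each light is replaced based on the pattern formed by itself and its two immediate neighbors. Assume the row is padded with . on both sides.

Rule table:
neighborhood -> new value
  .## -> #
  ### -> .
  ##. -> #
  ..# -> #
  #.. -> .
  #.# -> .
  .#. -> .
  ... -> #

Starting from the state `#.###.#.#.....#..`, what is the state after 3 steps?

..#.#.....####..#
##....#####..#.#.
##.####...#.#....

##.####...#.#....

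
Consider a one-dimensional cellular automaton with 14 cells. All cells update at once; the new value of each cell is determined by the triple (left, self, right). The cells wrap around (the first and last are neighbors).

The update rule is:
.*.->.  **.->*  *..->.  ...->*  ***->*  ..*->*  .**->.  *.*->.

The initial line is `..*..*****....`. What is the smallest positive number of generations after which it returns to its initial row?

**..*.****.***
**.*...***..**
**...**.**.*.*
**.**.*..*....
.*..*...*..***
...*..**..*.**
.**..*.*.*...*
..*.*......**.
**....*****.*.
.*.***.****...
*...**..***.**
*.**.*.*.**..*
*..*......*.*.
..*..*****....

14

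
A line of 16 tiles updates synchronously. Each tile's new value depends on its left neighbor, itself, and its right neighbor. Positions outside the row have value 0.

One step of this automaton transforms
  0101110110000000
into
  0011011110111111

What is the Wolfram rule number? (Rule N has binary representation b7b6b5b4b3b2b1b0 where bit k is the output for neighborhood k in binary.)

position 4: 111 → 0  (bit 7 = 0)
position 5: 110 → 1  (bit 6 = 1)
position 2: 101 → 1  (bit 5 = 1)
position 9: 100 → 0  (bit 4 = 0)
position 3: 011 → 1  (bit 3 = 1)
position 1: 010 → 0  (bit 2 = 0)
position 0: 001 → 0  (bit 1 = 0)
position 10: 000 → 1  (bit 0 = 1)
bits b7..b0 = 01101001 = 105

105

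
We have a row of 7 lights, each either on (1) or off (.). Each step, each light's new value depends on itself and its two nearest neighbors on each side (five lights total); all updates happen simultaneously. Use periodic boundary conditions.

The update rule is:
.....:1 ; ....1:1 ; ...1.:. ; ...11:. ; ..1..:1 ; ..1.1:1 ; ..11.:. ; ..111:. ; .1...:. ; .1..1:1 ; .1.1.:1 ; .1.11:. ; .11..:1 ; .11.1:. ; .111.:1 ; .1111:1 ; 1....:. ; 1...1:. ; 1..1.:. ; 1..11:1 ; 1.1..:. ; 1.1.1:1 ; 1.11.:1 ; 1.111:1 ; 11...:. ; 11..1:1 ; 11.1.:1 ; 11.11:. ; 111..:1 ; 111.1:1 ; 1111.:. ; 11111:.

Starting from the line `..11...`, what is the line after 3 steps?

1..111.

step 1: 1..1..1
step 2: 11.111.
step 3: 1..111.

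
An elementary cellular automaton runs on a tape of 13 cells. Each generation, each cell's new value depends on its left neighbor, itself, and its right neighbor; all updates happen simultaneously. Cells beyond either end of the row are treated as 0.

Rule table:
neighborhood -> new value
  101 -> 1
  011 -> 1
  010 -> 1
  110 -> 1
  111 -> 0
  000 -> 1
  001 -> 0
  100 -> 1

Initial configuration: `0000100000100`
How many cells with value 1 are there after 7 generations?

1110111110111
1011100011101
1110111010111
1011101111101
1110111000111
1011101110101
1110111011111
count of 1: 11

11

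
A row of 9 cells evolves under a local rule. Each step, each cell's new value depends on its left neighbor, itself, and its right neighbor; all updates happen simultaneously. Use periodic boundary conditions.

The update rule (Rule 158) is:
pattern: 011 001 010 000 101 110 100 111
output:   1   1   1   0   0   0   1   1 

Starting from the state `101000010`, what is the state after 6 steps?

step 1: 101100110
step 2: 101011100
step 3: 101011011
step 4: 001010011
step 5: 111011110
step 6: 110011100

110011100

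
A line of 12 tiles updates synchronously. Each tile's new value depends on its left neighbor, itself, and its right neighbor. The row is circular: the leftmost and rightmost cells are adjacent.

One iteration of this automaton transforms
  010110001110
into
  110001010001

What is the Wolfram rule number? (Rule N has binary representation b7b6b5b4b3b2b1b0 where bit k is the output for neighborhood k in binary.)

position 9: 111 → 0  (bit 7 = 0)
position 4: 110 → 0  (bit 6 = 0)
position 2: 101 → 0  (bit 5 = 0)
position 5: 100 → 1  (bit 4 = 1)
position 3: 011 → 0  (bit 3 = 0)
position 1: 010 → 1  (bit 2 = 1)
position 0: 001 → 1  (bit 1 = 1)
position 6: 000 → 0  (bit 0 = 0)
bits b7..b0 = 00010110 = 22

22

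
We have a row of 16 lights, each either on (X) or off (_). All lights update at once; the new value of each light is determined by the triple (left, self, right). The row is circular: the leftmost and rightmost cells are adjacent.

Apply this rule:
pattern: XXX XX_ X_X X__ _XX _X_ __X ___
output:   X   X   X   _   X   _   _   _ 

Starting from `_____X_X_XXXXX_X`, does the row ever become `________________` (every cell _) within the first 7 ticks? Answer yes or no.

______X_XXXXXXX_
_______XXXXXXXX_
_______XXXXXXXX_  (fixed point — unchanged through tick 7)
tick 7 is _______XXXXXXXX_, still not uniform _

no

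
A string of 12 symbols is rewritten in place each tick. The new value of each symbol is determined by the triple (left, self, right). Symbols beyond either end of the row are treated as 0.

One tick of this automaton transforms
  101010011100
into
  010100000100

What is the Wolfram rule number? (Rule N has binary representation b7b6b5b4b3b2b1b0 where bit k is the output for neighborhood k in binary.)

position 8: 111 → 0  (bit 7 = 0)
position 9: 110 → 1  (bit 6 = 1)
position 1: 101 → 1  (bit 5 = 1)
position 5: 100 → 0  (bit 4 = 0)
position 7: 011 → 0  (bit 3 = 0)
position 0: 010 → 0  (bit 2 = 0)
position 6: 001 → 0  (bit 1 = 0)
position 11: 000 → 0  (bit 0 = 0)
bits b7..b0 = 01100000 = 96

96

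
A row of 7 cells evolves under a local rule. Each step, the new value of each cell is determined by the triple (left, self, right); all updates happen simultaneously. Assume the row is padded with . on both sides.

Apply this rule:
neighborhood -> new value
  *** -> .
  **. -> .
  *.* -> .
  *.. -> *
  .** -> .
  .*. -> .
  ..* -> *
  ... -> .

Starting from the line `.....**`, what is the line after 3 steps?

..*...*

step 1: ....*..
step 2: ...*.*.
step 3: ..*...*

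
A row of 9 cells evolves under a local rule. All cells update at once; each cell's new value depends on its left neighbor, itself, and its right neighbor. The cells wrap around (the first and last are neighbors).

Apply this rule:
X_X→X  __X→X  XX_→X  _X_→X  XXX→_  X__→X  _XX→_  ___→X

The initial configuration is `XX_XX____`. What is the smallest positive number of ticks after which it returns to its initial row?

_XX_XXXXX
X_XX____X
XX_XXXXX_
_XX____XX
X_XXXXX_X
XX____XX_
_XXXXX_XX
X____XX_X
XXXXX_XX_
____XX_XX
XXXX_XX_X
___XX_XX_
XXX_XX_XX
__XX_XX__
XX_XX_XXX
_XX_XX___
X_XX_XXXX
XX_XX____

18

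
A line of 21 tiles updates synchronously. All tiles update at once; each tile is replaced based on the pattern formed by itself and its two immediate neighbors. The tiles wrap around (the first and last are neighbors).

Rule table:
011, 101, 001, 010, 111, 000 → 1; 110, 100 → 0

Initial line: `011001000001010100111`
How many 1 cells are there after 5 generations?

110011011111111101110
100110111111111011101
001101111111110111011
011011111111101110110
110111111111011101100
count of 1: 16

16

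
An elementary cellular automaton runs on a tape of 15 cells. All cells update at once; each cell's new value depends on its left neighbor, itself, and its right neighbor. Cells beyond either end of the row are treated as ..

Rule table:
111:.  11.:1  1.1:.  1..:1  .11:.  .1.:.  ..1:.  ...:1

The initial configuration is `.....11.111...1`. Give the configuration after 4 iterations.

1111..1...111..
...11..11...111
11..11..111...1
.11..11...111..

.11..11...111..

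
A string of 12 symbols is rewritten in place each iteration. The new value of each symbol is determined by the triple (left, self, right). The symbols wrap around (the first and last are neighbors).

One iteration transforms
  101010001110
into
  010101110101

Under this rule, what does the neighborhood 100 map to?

At position 5 the neighborhood is 100; the next row has 1 there.

1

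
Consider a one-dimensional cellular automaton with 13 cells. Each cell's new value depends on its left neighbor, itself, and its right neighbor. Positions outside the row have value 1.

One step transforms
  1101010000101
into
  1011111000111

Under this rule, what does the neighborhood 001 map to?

0

At position 9 the neighborhood is 001; the next row has 0 there.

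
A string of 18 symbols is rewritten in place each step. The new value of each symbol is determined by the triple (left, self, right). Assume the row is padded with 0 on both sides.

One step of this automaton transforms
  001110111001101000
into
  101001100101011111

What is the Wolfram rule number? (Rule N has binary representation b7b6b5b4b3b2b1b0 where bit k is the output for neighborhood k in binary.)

position 3: 111 → 0  (bit 7 = 0)
position 4: 110 → 0  (bit 6 = 0)
position 5: 101 → 1  (bit 5 = 1)
position 9: 100 → 1  (bit 4 = 1)
position 2: 011 → 1  (bit 3 = 1)
position 14: 010 → 1  (bit 2 = 1)
position 1: 001 → 0  (bit 1 = 0)
position 0: 000 → 1  (bit 0 = 1)
bits b7..b0 = 00111101 = 61

61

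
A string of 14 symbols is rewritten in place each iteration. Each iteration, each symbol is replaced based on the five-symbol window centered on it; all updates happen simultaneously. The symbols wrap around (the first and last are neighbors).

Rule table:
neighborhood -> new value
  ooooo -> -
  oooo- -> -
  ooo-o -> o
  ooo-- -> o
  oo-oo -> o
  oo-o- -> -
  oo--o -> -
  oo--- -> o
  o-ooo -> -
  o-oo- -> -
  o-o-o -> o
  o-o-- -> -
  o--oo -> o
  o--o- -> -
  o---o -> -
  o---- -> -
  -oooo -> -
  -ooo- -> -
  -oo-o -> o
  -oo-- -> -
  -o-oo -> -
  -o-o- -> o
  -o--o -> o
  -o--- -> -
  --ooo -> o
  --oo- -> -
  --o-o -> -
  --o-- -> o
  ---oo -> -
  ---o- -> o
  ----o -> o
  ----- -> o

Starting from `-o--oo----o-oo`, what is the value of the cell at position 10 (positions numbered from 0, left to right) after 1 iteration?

-

--oo--o-oo---o
position 10 holds -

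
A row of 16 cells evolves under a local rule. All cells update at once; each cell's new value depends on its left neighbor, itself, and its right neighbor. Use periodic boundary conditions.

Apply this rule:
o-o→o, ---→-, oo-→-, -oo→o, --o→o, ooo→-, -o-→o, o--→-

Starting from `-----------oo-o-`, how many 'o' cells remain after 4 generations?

4

----------oo-oo-
---------oo-oo--
--------oo-oo---
-------oo-oo----
count of o: 4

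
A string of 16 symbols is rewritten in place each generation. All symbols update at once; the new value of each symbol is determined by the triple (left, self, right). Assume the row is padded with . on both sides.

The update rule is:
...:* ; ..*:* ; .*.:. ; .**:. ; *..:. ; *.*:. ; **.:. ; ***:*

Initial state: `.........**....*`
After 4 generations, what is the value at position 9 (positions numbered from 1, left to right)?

*

generation 1: *********...***.
generation 2: .*******..**.*..
generation 3: *.*****..*.....*
generation 4: ...***..*..****.
position 9 holds *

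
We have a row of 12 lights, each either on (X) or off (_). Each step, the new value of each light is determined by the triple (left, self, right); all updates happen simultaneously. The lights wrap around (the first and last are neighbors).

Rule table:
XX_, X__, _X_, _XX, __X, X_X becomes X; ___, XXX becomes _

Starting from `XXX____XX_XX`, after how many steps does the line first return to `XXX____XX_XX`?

36

__XX__XXXXX_
_XXXXXX___XX
XX____XX_XXX
_XX__XXXXX__
XXXXXX___XX_
X____XX_XXXX
XX__XXXXX___
XXXXX___XX_X
____XX_XXXXX
X__XXXXX___X
XXXX___XX_XX
___XX_XXXXX_
__XXXXX___XX
XXX___XX_XXX
__XX_XXXXX__
_XXXXX___XX_
XX___XX_XXXX
_XX_XXXXX___
XXXXX___XX__
X___XX_XXXXX
XX_XXXXX____
XXXX___XX__X
___XX_XXXXXX
X_XXXXX____X
XXX___XX__XX
__XX_XXXXXX_
_XXXXX____XX
XX___XX__XXX
_XX_XXXXXX__
XXXXX____XX_
X___XX__XXXX
XX_XXXXXX___
XXXX____XX_X
___XX__XXXXX
X_XXXXXX___X
XXX____XX_XX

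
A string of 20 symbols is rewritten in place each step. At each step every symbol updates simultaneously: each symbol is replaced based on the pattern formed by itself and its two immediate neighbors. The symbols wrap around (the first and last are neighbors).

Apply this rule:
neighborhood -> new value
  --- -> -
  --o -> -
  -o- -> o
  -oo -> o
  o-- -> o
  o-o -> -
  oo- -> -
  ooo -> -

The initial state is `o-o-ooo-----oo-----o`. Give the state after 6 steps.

o-o-oo-o-oo-o-o-oo-o

--o-o--o----o-o----o
o-o-oo-oo---o-oo---o
--o-o--o-o--o-o-o--o
o-o-oo-o-oo-o-o-oo-o
--o-o--o-o--o-o-o--o  (repeats step 3; period 2)
step 6: o-o-oo-o-oo-o-o-oo-o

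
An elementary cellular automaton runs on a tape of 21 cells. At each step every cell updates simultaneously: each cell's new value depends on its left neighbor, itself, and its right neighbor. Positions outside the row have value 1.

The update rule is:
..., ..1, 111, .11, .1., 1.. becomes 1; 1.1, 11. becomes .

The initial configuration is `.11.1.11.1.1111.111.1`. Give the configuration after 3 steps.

step 1: .1..1.1..1.111..11..1
step 2: .1111.1111.11.111.111
step 3: .111..111..1..11..111

.111..111..1..11..111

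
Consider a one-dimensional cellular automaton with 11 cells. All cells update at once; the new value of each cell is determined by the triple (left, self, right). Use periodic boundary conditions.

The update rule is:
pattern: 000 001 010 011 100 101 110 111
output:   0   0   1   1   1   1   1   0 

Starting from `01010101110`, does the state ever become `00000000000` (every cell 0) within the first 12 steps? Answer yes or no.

step 1: 01111111011
step 2: 11000001111
step 3: 01100001000
step 4: 01110001100
step 5: 01011001110
step 6: 01111101011
step 7: 11000111111
step 8: 01100100000
step 9: 01110110000
step 10: 01011111000
step 11: 01110001100  (repeats step 4; period 7)
step 12: 01011001110
step 12 is 01011001110, still not uniform 0

no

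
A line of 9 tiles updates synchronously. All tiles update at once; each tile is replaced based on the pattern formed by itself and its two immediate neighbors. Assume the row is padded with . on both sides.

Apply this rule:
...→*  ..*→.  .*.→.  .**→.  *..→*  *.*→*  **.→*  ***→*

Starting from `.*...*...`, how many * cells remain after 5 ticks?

5

..**..***
*..**..**
.*..**..*
..*..**..
*..*..***
count of *: 5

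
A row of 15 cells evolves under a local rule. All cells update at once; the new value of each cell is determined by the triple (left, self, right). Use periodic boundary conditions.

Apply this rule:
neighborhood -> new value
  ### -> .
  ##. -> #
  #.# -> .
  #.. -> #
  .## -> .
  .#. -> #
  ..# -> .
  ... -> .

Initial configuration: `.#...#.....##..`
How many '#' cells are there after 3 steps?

6

.##..##.....##.
..##..##.....##
#..##..##.....#
count of #: 6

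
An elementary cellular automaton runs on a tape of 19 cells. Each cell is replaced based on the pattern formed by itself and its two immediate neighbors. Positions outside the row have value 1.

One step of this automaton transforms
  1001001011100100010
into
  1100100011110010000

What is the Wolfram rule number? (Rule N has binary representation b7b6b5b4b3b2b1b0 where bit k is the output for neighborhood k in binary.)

216

position 9: 111 → 1  (bit 7 = 1)
position 0: 110 → 1  (bit 6 = 1)
position 7: 101 → 0  (bit 5 = 0)
position 1: 100 → 1  (bit 4 = 1)
position 8: 011 → 1  (bit 3 = 1)
position 3: 010 → 0  (bit 2 = 0)
position 2: 001 → 0  (bit 1 = 0)
position 15: 000 → 0  (bit 0 = 0)
bits b7..b0 = 11011000 = 216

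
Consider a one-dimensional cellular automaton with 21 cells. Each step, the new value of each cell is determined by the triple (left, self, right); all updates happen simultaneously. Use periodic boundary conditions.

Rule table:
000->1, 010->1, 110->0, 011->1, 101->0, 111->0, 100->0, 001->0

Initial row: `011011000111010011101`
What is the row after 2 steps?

010010010101010010101

010010010100010010001
010010010101010010101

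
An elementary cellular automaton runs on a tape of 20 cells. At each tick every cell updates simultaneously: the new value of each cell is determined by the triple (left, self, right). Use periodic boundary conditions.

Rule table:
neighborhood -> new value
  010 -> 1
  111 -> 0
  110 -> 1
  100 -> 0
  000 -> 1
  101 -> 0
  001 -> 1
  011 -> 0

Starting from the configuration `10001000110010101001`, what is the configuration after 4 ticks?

10111011010110101010
10001001010010101010
10111011010110101010  (repeats tick 1; period 2)
tick 4: 10001001010010101010

10001001010010101010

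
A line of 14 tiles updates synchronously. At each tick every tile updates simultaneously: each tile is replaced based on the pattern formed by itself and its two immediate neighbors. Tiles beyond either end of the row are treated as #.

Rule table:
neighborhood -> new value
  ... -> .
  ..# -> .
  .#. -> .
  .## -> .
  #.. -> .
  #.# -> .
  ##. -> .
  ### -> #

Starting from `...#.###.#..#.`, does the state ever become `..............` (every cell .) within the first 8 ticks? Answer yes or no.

yes

......#.......
..............
all cells are . at tick 2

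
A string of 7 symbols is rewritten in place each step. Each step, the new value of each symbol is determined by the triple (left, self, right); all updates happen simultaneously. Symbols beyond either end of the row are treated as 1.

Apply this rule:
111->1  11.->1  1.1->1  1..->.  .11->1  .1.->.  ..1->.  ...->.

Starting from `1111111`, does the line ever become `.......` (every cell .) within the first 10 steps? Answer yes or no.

1111111  (fixed point — unchanged through step 10)
step 10 is 1111111, still not uniform .

no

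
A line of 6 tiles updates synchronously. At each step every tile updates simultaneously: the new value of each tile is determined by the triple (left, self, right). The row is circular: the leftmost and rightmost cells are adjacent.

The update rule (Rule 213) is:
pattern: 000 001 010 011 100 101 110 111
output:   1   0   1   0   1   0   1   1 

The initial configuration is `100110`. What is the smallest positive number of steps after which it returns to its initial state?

6

110010
011010
001011
101001
101100
100110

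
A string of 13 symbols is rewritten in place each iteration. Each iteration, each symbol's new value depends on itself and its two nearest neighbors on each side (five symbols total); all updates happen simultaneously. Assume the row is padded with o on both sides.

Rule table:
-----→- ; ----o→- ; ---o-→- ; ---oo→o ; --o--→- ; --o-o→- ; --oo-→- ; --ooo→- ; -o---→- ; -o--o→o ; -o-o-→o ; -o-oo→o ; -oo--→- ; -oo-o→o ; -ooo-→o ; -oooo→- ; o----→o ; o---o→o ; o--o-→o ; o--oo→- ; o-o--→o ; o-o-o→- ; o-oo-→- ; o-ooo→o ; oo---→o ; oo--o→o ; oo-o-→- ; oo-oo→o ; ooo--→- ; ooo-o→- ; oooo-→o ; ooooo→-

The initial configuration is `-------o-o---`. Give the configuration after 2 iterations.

o-oo---o-ooo-

oo------oo-oo
o-oo---o-ooo-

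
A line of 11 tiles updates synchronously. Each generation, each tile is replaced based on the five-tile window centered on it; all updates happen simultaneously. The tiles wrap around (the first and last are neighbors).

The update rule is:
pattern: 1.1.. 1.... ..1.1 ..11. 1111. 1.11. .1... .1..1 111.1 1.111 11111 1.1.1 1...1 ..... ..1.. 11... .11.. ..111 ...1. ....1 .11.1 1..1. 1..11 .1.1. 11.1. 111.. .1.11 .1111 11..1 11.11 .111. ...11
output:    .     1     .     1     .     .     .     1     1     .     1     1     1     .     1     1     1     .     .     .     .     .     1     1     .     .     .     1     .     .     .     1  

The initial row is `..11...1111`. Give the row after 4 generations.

.111111.1..
1.111.1...1
....1...111
11..1.11...

11..1.11...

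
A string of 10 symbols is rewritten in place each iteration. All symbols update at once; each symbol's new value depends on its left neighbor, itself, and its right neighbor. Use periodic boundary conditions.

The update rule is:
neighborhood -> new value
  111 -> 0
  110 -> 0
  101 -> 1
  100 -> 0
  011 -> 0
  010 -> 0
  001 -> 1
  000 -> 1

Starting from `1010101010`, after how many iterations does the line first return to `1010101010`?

2

iteration 1: 0101010101
iteration 2: 1010101010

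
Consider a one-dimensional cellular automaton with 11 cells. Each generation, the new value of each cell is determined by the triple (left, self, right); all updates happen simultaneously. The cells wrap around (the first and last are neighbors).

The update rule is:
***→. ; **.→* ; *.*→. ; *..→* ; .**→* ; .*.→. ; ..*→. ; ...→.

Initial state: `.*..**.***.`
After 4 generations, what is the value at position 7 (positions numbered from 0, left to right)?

*

..*.**.*.**
*...**...**
**..***..*.
***.*.**...
position 7 holds *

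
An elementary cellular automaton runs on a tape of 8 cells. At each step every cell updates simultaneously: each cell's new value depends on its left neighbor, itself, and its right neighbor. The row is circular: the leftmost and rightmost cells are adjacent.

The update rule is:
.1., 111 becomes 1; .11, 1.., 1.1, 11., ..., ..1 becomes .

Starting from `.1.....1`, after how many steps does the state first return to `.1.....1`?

1

step 1: .1.....1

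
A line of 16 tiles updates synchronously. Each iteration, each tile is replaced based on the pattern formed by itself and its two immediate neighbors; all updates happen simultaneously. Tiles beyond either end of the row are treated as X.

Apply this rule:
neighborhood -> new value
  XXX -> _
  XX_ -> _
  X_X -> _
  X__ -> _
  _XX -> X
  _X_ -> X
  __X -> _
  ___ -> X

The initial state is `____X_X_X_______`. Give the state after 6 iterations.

_X__X_X_X_X_X_X_

_XX_X_X_X_XXXXX_
_X__X_X_X_X_____
_X__X_X_X_X_XXX_
_X__X_X_X_X_X___
_X__X_X_X_X_X_X_
_X__X_X_X_X_X_X_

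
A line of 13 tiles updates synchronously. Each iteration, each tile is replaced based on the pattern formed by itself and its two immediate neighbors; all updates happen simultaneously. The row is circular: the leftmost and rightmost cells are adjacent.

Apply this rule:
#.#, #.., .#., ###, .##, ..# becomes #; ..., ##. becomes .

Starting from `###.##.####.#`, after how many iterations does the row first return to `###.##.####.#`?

13

iteration 1: ##.##.####.##
iteration 2: #.##.####.###
iteration 3: .##.####.####
iteration 4: ##.####.####.
iteration 5: #.####.####.#
iteration 6: .####.####.##
iteration 7: ####.####.##.
iteration 8: ###.####.##.#
iteration 9: ##.####.##.##
iteration 10: #.####.##.###
iteration 11: .####.##.####
iteration 12: ####.##.####.
iteration 13: ###.##.####.#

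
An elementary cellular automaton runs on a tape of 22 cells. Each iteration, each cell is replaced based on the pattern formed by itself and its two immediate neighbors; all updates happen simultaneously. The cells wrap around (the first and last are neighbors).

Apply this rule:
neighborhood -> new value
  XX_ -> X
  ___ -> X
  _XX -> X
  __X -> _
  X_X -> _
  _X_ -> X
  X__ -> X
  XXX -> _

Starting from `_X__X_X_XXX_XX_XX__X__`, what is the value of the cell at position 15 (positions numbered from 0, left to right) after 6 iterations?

X

_XX_X_X_X_X_XX_XXX_XXX
_XX_X_X_X_X_XX_X_X_X_X
_XX_X_X_X_X_XX_X_X_X_X  (fixed point — unchanged through iteration 6)
position 15 holds X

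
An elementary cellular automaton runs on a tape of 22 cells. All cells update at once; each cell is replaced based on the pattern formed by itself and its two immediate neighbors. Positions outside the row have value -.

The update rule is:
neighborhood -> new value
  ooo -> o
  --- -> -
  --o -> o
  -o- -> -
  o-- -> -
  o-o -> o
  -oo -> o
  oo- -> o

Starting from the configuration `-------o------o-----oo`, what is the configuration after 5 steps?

------o------o-----ooo
-----o------o-----oooo
----o------o-----ooooo
---o------o-----oooooo
--o------o-----ooooooo

--o------o-----ooooooo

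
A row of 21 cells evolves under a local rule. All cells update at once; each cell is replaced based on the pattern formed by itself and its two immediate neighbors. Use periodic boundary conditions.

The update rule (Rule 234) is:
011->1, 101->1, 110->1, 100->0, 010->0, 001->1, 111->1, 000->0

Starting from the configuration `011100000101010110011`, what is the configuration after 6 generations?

111100001010101110111
111100010101011111111
111100101010111111111
111101010101111111111
111110101011111111111
111111010111111111111

111111010111111111111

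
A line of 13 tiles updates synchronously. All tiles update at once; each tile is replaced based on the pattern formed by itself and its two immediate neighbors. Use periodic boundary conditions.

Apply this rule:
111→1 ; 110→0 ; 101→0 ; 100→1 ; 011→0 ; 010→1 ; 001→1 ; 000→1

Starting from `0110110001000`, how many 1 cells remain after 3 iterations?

7

1000001111111
0111110111111
0011100011110
count of 1: 7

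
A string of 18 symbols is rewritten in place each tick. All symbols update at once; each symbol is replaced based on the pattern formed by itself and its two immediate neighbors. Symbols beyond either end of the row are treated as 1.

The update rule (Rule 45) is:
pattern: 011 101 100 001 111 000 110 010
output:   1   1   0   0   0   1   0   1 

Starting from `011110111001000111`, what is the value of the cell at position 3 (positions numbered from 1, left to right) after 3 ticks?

tick 1: 110001100001010100
tick 2: 000101001101111100
tick 3: 010111001011000000
position 3 holds 0

0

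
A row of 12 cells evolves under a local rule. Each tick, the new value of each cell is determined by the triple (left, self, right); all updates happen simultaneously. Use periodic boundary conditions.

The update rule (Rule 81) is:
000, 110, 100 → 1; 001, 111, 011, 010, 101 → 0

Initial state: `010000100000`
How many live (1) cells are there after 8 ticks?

4

001110011111
100011000001
111001111100
001100000110
100111110011
110000011000
011111001110
000001100011
count of 1: 4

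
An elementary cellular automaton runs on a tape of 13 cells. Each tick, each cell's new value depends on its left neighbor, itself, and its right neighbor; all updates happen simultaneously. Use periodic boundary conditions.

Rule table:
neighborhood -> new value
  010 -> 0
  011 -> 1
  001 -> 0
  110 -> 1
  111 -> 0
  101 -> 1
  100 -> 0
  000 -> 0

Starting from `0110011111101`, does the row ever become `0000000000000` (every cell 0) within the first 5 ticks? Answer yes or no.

tick 1: 1110010000110
tick 2: 1010000000111
tick 3: 1100000000100
tick 4: 1100000000000
tick 5: 1100000000000
tick 5 is 1100000000000, still not uniform 0

no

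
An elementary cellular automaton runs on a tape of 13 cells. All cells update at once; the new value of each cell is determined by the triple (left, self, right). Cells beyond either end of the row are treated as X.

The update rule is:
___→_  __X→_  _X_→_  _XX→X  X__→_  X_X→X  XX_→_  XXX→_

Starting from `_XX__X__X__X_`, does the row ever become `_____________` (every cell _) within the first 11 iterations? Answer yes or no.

no

XX__________X
____________X
____________X  (fixed point — unchanged through iteration 11)
iteration 11 is ____________X, still not uniform _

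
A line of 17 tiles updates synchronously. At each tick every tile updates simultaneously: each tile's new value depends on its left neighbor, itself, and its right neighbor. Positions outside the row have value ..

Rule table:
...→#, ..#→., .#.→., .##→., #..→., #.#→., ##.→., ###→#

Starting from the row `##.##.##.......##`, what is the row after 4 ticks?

tick 1: .........#####...
tick 2: ########..###..##
tick 3: .######....#.....
tick 4: ..####..##...####

..####..##...####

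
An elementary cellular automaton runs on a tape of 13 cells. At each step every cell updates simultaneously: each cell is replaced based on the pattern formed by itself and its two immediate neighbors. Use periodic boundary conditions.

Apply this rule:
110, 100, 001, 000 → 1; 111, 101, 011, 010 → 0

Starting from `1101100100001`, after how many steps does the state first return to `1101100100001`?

0100111011110
1011001000011
1001110111100
0110010000111
0011101111001
1100100001110
0111011110010
1001000011101
1110111100100
0010000111011
1101111001001
0100001110110
1011110010011
1000011101100
0111100100111
0000111011001
1111001001110
0001110110010
1110010011101
0011101100100
1100100111011
0111011001000
1001001110111
1110110010000
0010011101111
1101100100001

26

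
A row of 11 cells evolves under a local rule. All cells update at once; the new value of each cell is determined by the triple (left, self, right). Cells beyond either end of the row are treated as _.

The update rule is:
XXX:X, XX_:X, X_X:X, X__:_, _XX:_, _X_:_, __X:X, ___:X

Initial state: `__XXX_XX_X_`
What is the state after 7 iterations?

X_X_X_XX_X_

XX_XXX_XX__
_XX_XXX_X_X
X_XX_XXX_X_
_X_XX_XXX__
X_X_XX_XX_X
_X_X_XX_XX_
X_X_X_XX_X_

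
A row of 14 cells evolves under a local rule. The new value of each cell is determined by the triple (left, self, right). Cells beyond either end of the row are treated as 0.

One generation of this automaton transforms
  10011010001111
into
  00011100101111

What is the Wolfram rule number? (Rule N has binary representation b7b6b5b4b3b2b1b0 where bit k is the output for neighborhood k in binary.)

position 11: 111 → 1  (bit 7 = 1)
position 4: 110 → 1  (bit 6 = 1)
position 5: 101 → 1  (bit 5 = 1)
position 1: 100 → 0  (bit 4 = 0)
position 3: 011 → 1  (bit 3 = 1)
position 0: 010 → 0  (bit 2 = 0)
position 2: 001 → 0  (bit 1 = 0)
position 8: 000 → 1  (bit 0 = 1)
bits b7..b0 = 11101001 = 233

233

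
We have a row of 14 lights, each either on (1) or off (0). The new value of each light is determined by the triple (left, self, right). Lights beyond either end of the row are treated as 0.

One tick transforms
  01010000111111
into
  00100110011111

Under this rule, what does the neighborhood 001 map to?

0

At position 0 the neighborhood is 001; the next row has 0 there.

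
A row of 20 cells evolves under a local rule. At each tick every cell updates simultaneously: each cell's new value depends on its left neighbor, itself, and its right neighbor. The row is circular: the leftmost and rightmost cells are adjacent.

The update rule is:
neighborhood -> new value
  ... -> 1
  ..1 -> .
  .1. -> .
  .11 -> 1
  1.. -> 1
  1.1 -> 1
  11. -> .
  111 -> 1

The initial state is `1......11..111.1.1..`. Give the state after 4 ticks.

.11111.1.1.11.1.1.1.
.1111.1.1.11.1.1.1.1
1111.1.1.11.1.1.1.1.
111.1.1.11.1.1.1.1.1

111.1.1.11.1.1.1.1.1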